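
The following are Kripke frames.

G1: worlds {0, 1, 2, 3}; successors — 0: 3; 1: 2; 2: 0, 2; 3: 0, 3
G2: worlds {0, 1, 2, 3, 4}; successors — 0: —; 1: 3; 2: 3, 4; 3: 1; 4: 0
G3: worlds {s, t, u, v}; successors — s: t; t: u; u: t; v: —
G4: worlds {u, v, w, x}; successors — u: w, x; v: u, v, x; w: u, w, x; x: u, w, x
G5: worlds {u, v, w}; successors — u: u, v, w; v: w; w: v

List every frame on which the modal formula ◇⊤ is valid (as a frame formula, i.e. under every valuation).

G1, G4, G5

This is the axiom for seriality; its first-order frame correspondent is ∀x ∃y Rxy.
G1: ✓.
G2: fails — world 0 has no successor.
G3: fails — world v has no successor.
G4: ✓.
G5: ✓.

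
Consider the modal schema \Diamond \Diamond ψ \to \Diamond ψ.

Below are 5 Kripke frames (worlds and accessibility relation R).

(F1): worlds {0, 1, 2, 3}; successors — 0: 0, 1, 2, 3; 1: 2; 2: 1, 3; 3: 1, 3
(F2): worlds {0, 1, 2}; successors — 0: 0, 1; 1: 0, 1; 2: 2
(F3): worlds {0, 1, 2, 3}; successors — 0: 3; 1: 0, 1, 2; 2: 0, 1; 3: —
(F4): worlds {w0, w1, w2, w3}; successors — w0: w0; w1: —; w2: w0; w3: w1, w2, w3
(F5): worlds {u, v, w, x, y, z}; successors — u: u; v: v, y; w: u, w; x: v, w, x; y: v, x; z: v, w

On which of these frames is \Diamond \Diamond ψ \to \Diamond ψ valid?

(F2)

This is the axiom for transitivity; its first-order frame correspondent is \forall x \forall y \forall z (Rxy \wedge Ryz \to Rxz).
(F1): fails — R12 and R23 but not R13.
(F2): satisfies the condition.
(F3): fails — R10 and R03 but not R13.
(F4): fails — Rw3w2 and Rw2w0 but not Rw3w0.
(F5): fails — Rxw and Rwu but not Rxu.
Valid on: (F2).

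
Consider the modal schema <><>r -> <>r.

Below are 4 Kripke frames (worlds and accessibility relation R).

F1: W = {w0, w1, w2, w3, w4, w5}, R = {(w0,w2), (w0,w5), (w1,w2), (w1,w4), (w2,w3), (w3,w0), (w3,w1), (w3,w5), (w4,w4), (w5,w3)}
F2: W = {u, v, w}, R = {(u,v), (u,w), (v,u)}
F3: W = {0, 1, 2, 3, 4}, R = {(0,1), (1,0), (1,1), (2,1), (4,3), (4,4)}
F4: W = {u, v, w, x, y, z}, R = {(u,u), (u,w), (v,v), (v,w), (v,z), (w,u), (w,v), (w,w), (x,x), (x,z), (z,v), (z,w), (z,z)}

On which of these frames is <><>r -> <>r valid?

none

This is the axiom for transitivity; its first-order frame correspondent is forall x forall y forall z (Rxy & Ryz -> Rxz).
F1: fails — Rw1w2 and Rw2w3 but not Rw1w3.
F2: fails — Ruv and Rvu but not Ruu.
F3: fails — R01 and R10 but not R00.
F4: fails — Ruw and Rwv but not Ruv.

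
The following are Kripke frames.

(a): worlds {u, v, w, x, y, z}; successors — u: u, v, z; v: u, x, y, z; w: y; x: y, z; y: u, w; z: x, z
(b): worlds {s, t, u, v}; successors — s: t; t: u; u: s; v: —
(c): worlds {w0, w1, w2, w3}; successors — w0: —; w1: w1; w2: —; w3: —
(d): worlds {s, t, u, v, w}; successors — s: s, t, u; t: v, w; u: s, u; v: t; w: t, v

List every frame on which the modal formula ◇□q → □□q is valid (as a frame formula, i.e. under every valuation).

The schema corresponds to a generalized confluence (Geach) condition: ∀x ∀y ∀z ((xRy ∧ xR²z) → ∃w (yRw ∧ z = w)).
(a): fails — uRu, uR²x but no t with uRt and x=t.
(b): condition met.
(c): condition met.
(d): fails — sRs, sR²v but no w* with sRw* and v=w*.

(b), (c)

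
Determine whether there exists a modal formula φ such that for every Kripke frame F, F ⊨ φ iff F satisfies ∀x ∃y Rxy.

This is a Sahlqvist condition; the D axiom □p → ◇p defines it.
Suppose □p→◇p is valid. At any x set V(p)=W. Then □p at x, so ◇p at x, so x has a successor.

Definable; □p → ◇p defines it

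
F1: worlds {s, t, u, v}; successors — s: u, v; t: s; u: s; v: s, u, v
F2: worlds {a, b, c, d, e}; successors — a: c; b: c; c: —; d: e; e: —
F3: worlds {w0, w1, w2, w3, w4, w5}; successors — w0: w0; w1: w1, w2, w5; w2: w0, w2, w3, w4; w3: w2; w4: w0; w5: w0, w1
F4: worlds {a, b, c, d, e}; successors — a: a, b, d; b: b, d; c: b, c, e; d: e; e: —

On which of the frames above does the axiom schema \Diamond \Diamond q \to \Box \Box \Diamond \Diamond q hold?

F2

Frame correspondent (Sahlqvist): \forall x \forall y \forall z ((x R^2 y \wedge x R^2 z) \to \exists w (y = w \wedge z R^2 w)) — i.e. a generalized confluence (Geach) condition.
F1: fails — sR²s, sR²u but no w with s=w and uR²w.
F2: condition met.
F3: fails — w1R²w1, w1R²w0 but no w with w1=w and w0R²w.
F4: fails — aR²a, aR²b but no w with a=w and bR²w.
Valid on: F2.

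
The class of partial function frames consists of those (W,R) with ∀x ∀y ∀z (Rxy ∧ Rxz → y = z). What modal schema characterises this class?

This is partial functionality; the standard corresponding axiom is CD: ◇s → □s.
Suppose ◇s→□s is valid. Take Rxy, Rxz and set V(s)={y}. Then ◇s at x, so □s at x, so s at z, i.e. z=y.

◇s → □s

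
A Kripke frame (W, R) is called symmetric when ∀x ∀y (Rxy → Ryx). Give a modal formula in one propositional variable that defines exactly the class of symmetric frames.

q → □◇q

A defining formula is q → □◇q (the B axiom).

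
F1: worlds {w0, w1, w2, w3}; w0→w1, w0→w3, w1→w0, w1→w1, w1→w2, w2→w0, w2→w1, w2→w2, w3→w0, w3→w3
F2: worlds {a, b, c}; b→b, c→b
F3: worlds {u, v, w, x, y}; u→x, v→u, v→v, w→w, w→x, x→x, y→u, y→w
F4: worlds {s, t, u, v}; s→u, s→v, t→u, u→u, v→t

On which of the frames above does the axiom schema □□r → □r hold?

The schema corresponds to density: ∀x ∀y (Rxy → ∃z (Rxz ∧ Rzy)).
F1: condition met.
F2: condition met.
F3: fails — Ryu but no z with Ryz and Rzu.
F4: fails — Rvt but no z with Rvz and Rzt.
Valid on: F1, F2.

F1, F2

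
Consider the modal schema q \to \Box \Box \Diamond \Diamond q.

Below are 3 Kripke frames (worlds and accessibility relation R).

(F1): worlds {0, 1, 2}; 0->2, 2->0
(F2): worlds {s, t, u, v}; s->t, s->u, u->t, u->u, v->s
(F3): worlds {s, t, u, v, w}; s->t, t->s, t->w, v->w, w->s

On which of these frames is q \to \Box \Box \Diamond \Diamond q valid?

(F1)

The schema corresponds to a generalized confluence (Geach) condition: \forall x \forall z (x R^2 z \to \exists w (x = w \wedge z R^2 w)).
(F1): condition met.
(F2): fails — sR²t but no w with s=w and tR²w.
(F3): fails — sR²w but no w* with s=w* and wR²w*.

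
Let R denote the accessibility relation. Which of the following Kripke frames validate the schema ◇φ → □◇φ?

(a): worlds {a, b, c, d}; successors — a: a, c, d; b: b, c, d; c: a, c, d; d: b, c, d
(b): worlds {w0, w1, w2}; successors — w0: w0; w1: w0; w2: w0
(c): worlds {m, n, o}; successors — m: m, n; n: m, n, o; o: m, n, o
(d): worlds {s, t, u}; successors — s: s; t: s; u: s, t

(b)

This is the axiom for the Euclidean property; its first-order frame correspondent is ∀x ∀y ∀z (Rxy ∧ Rxz → Ryz).
(a): fails — Rad and Raa but not Rda.
(b): condition met.
(c): fails — Rnm and Rno but not Rmo.
(d): fails — Rus and Rut but not Rst.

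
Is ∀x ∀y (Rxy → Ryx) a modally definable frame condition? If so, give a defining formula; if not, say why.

Yes — defined by q → □◇q

The condition is symmetry. A defining modal formula is q → □◇q.
Suppose q→□◇q is valid. Take Rxy and set V(q)={x}. Then q at x, so □◇q at x, so ◇q at y, so some z with Ryz has q; z=x, i.e. Ryx.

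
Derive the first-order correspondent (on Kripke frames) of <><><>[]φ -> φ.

forall x forall y (x R^3 y -> exists w (yRw & x = w))

This is a Sahlqvist (Geach-type) schema ◇^3□^1φ → □^0◇^0φ.
Minimal-valuation argument: fix x; take any y with xR^3y and any z with xR^0z. Set V(φ) to the set of worlds R-reachable from y in exactly 1 step. Then □^1φ holds at y, so the antecedent holds at x; validity forces ◇^0φ at z, giving a w with zR^0w and yR^1w.
First-order correspondent: forall x forall y (x R^3 y -> exists w (yRw & x = w)).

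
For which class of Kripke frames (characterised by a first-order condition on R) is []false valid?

Emptiness of R

□⊥ is valid iff no world has any successor (otherwise □⊥ fails at any world with one).
Conversely, any frame satisfying forall x forall y ~Rxy validates the schema.
Frame condition: forall x forall y ~Rxy.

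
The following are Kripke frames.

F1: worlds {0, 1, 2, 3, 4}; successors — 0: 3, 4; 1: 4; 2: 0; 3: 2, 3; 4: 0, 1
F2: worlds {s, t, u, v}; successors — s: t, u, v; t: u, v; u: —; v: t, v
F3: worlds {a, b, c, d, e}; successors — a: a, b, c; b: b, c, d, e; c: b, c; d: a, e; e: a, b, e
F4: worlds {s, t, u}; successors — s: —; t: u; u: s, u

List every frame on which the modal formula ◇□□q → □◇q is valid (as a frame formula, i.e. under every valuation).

F3

The schema corresponds to a generalized confluence (Geach) condition: ∀x ∀y ∀z ((xRy ∧ xRz) → ∃w (yR²w ∧ zRw)).
F1: fails — 0R4, 0R4 but no w with 4R²w and 4Rw.
F2: fails — sRt, sRu but no w with tR²w and uRw.
F3: condition met.
F4: fails — uRs, uRs but no w with sR²w and sRw.
Valid on: F3.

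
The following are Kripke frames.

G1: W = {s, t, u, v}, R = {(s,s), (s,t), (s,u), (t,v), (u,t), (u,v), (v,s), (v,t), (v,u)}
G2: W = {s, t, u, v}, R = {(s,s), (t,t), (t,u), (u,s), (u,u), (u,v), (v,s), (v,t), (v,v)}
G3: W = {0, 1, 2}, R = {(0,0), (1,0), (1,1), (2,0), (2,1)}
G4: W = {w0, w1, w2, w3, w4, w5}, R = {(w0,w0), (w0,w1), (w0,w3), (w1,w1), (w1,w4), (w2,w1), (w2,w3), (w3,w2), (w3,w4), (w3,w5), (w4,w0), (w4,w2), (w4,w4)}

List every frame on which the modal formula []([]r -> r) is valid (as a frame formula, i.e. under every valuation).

G2, G3

Frame correspondent (Sahlqvist): forall x forall y (Rxy -> Ryy) — i.e. shift-reflexivity.
G1: fails — Ruv but not Rvv.
G2: holds.
G3: holds.
G4: fails — Rw3w5 but not Rw5w5.
Valid on: G2, G3.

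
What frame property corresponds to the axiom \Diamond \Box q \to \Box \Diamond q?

convergence

Suppose ◇□q→□◇q is valid. Take Rxy, Rxz and set V(q)={w : Ryw}. Then □q at y so ◇□q at x, so □◇q at x, so ◇q at z, giving w with Rzw and Ryw.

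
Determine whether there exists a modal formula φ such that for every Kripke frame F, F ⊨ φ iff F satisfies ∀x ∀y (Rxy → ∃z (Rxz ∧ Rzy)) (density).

This is a Sahlqvist condition; the C4 axiom □□p → □p defines it.

Yes — defined by □□p → □p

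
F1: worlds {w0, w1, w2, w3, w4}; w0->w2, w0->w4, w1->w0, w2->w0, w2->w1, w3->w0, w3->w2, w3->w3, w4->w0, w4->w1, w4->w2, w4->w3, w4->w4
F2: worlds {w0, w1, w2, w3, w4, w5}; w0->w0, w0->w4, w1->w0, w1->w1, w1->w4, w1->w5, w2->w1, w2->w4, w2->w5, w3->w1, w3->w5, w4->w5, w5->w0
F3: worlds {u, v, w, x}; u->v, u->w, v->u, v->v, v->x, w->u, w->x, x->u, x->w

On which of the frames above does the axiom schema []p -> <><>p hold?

F3

Frame correspondent (Sahlqvist): forall x exists w (xRw & x R^2 w) — i.e. a generalized confluence (Geach) condition.
F1: fails — at w1 but no w with w1Rw and w1R²w.
F2: fails — at w4 but no w with w4Rw and w4R²w.
F3: satisfies the condition.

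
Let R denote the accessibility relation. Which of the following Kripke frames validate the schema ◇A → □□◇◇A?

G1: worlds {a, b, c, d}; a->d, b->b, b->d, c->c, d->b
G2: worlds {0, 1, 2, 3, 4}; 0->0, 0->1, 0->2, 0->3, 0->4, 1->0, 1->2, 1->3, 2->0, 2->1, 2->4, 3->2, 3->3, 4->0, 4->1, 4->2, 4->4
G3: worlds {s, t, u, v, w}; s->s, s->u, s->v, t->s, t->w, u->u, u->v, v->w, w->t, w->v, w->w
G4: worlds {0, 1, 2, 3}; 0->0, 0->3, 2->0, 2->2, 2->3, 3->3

Frame correspondent (Sahlqvist): ∀x ∀y ∀z ((xRy ∧ xR²z) → ∃w (y = w ∧ zR²w)) — i.e. a generalized confluence (Geach) condition.
G1: satisfies the condition.
G2: satisfies the condition.
G3: fails — sRs, sR²u but no w* with s=w* and uR²w*.
G4: fails — 0R0, 0R²3 but no w with 0=w and 3R²w.

G1, G2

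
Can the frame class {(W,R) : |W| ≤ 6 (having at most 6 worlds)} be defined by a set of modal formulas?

Not definable by any modal formula

Any modally definable frame class is closed under disjoint unions.
Any modal formula valid on each of 7 disjoint one-world frames is valid on their disjoint union (validity is preserved under disjoint unions). Each one-world frame has |W|=1≤6, but the union has |W|=7.
So the class is not modally definable.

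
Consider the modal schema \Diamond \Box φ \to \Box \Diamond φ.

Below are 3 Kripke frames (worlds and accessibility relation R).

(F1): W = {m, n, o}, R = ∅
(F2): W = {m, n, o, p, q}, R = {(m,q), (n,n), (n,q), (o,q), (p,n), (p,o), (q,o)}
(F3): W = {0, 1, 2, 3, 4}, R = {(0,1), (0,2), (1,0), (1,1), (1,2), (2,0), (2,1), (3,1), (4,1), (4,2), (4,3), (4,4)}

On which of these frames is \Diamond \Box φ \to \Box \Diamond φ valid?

(F1), (F3)

The schema corresponds to convergence: \forall x \forall y \forall z (Rxy \wedge Rxz \to \exists w (Ryw \wedge Rzw)).
(F1): ✓.
(F2): fails — Rnn and Rnq but n and q have no common successor.
(F3): ✓.
Valid on: (F1), (F3).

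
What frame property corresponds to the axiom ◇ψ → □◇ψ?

The Euclidean property

Suppose ◇ψ→□◇ψ is valid. Take Rxy, Rxz and set V(ψ)={y}. Then ◇ψ at x, so □◇ψ at x, so ◇ψ at z, so some w with Rzw has ψ; w=y, i.e. Rzy. By symmetry of the argument, Ryz.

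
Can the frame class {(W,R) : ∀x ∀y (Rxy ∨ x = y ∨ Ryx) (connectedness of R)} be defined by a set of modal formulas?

Any modally definable frame class is closed under disjoint unions.
Take 3 disjoint single-world reflexive frames: each is trivially connected, but their disjoint union has 3 worlds with no edge between distinct components, so it is not connected.
So the class is not modally definable.

No — not modally definable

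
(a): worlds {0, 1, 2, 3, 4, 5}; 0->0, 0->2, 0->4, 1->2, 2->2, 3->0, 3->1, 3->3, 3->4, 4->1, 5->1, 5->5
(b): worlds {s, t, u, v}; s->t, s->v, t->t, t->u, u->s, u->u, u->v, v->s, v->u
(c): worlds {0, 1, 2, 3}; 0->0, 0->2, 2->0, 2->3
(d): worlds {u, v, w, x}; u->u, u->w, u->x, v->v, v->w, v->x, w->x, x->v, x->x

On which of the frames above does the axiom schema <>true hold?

(a), (b), (d)

Frame correspondent (Sahlqvist): forall x exists y Rxy — i.e. seriality.
(a): satisfies the condition.
(b): satisfies the condition.
(c): fails — world 1 has no successor.
(d): satisfies the condition.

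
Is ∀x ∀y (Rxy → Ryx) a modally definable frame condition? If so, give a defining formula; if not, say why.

The condition is symmetry. A defining modal formula is r → □◇r.
Suppose r→□◇r is valid. Take Rxy and set V(r)={x}. Then r at x, so □◇r at x, so ◇r at y, so some z with Ryz has r; z=x, i.e. Ryx.

Definable; r → □◇r defines it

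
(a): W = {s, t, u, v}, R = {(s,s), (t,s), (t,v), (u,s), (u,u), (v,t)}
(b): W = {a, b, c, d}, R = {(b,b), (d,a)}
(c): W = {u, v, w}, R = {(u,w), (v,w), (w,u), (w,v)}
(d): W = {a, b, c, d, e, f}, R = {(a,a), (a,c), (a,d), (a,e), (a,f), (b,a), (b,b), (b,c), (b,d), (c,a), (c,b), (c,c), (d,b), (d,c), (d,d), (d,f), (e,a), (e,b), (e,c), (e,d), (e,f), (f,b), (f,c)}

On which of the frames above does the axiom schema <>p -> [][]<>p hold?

(b), (c)

The schema corresponds to a generalized confluence (Geach) condition: forall x forall y forall z ((xRy & x R^2 z) -> exists w (y = w & zRw)).
(a): fails — tRv, tR²s but no w with v=w and sRw.
(b): satisfies the condition.
(c): satisfies the condition.
(d): fails — aRa, aR²d but no w with a=w and dRw.
Valid on: (b), (c).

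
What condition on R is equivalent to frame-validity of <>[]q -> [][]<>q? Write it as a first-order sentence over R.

forall x forall y forall z ((xRy & x R^2 z) -> exists w (yRw & zRw))

This is a Sahlqvist (Geach-type) schema ◇^1□^1q → □^2◇^1q.
Minimal-valuation argument: fix x; take any y with xR^1y and any z with xR^2z. Set V(q) to the set of worlds R-reachable from y in exactly 1 step. Then □^1q holds at y, so the antecedent holds at x; validity forces ◇^1q at z, giving a w with zR^1w and yR^1w.
First-order correspondent: forall x forall y forall z ((xRy & x R^2 z) -> exists w (yRw & zRw)).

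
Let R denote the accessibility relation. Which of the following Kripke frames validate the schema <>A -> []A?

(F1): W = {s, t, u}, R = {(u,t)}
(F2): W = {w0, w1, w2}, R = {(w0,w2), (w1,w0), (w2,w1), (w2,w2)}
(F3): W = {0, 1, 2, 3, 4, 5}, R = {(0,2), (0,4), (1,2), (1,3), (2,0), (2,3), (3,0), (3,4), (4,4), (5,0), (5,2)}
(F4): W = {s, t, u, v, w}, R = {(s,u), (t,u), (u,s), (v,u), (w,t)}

Frame correspondent (Sahlqvist): forall x forall y forall z (Rxy & Rxz -> y = z) — i.e. partial functionality.
(F1): condition met.
(F2): fails — w2 sees both w1 and w2.
(F3): fails — 0 sees both 2 and 4.
(F4): condition met.

(F1), (F4)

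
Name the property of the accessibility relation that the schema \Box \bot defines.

□⊥ is valid iff no world has any successor (otherwise □⊥ fails at any world with one).
The converse is a direct semantic check.
Frame condition: \forall x \forall y \neg Rxy.

Emptiness of R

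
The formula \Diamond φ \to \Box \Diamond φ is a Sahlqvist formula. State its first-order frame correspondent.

the Euclidean property: \forall x \forall y \forall z (Rxy \wedge Rxz \to Ryz)

This schema is the 5 axiom.
Its frame correspondent is the Euclidean property — \forall x \forall y \forall z (Rxy \wedge Rxz \to Ryz).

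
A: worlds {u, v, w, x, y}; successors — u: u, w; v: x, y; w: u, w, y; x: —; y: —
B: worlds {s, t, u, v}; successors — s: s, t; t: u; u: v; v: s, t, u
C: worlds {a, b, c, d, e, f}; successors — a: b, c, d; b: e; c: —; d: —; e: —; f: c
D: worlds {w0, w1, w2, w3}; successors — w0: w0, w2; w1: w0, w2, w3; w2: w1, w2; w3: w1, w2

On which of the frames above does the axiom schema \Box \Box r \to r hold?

The schema corresponds to a generalized confluence (Geach) condition: \forall x \exists w (x R^2 w \wedge x = w).
A: fails — at v but no t with vR²t and v=t.
B: fails — at t but no w with tR²w and t=w.
C: fails — at a but no w with aR²w and a=w.
D: satisfies the condition.

D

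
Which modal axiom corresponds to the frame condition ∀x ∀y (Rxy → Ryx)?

This is symmetry; the standard corresponding axiom is B: q → □◇q.
Suppose q→□◇q is valid. Take Rxy and set V(q)={x}. Then q at x, so □◇q at x, so ◇q at y, so some z with Ryz has q; z=x, i.e. Ryx.

q → □◇q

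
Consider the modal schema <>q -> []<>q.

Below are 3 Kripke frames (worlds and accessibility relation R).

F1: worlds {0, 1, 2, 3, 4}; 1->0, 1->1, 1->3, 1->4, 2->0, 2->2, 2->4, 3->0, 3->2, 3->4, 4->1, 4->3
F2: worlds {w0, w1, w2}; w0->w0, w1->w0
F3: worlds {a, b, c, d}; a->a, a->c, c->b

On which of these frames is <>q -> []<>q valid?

Frame correspondent (Sahlqvist): forall x forall y forall z (Rxy & Rxz -> Ryz) — i.e. the Euclidean property.
F1: fails — R10 and R10 but not R00.
F2: satisfies the condition.
F3: fails — Rac and Raa but not Rca.
Valid on: F2.

F2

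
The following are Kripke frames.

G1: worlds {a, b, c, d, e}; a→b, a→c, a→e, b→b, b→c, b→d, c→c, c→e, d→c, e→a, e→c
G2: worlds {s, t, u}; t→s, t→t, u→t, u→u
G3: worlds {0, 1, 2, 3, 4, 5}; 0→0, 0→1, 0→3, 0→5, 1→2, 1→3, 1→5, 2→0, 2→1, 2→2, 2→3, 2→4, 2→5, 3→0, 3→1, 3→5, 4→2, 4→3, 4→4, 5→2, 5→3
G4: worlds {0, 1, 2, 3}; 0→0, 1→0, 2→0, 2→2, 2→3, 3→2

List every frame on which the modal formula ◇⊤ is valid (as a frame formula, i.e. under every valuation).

G1, G3, G4

This is the axiom for seriality; its first-order frame correspondent is ∀x ∃y Rxy.
G1: holds.
G2: fails — world s has no successor.
G3: holds.
G4: holds.
Valid on: G1, G3, G4.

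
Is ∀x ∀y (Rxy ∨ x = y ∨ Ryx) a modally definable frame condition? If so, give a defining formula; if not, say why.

No — not modally definable

Any modally definable frame class is closed under disjoint unions.
Take 3 disjoint single-world reflexive frames: each is trivially connected, but their disjoint union has 3 worlds with no edge between distinct components, so it is not connected.
Hence connectedness of R is not modally definable.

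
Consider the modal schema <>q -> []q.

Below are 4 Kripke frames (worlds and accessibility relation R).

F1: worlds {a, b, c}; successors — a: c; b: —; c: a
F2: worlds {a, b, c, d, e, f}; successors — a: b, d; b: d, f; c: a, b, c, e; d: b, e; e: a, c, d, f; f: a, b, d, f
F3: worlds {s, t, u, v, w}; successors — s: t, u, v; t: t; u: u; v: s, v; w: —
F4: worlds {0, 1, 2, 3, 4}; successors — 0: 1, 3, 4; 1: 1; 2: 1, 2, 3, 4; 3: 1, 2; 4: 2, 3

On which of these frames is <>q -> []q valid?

Frame correspondent (Sahlqvist): forall x forall y forall z (Rxy & Rxz -> y = z) — i.e. partial functionality.
F1: holds.
F2: fails — a sees both b and d.
F3: fails — s sees both t and u.
F4: fails — 0 sees both 1 and 3.
Valid on: F1.

F1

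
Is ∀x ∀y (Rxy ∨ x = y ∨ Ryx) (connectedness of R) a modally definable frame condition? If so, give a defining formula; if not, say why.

No — not modally definable

Modal frame validity is preserved under disjoint unions.
Take 4 disjoint single-world reflexive frames: each is trivially connected, but their disjoint union has 4 worlds with no edge between distinct components, so it is not connected.
So the class is not modally definable.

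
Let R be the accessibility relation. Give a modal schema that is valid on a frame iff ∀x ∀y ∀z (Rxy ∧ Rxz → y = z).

◇ψ → □ψ

A defining formula is ◇ψ → □ψ (the CD axiom).
Suppose ◇ψ→□ψ is valid. Take Rxy, Rxz and set V(ψ)={y}. Then ◇ψ at x, so □ψ at x, so ψ at z, i.e. z=y.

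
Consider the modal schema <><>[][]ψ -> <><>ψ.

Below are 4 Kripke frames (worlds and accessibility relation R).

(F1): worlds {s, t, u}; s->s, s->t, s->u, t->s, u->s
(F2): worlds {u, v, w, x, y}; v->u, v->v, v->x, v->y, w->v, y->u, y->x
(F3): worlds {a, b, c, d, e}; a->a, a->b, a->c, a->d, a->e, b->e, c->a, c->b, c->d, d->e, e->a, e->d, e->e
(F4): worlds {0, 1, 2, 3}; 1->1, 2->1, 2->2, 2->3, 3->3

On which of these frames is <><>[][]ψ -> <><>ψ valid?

(F1), (F3), (F4)

This is the axiom for a generalized confluence (Geach) condition; its first-order frame correspondent is forall x forall y (x R^2 y -> exists w (y R^2 w & x R^2 w)).
(F1): ✓.
(F2): fails — vR²u but no t with uR²t and vR²t.
(F3): ✓.
(F4): ✓.
Valid on: (F1), (F3), (F4).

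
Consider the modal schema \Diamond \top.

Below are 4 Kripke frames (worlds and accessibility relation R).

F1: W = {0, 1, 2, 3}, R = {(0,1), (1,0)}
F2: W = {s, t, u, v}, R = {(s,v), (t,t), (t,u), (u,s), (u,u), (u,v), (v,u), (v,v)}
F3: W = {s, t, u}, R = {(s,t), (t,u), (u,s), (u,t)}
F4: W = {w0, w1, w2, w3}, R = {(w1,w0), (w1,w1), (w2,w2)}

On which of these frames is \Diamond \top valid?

Frame correspondent (Sahlqvist): \forall x \exists y Rxy — i.e. seriality.
F1: fails — world 2 has no successor.
F2: satisfies the condition.
F3: satisfies the condition.
F4: fails — world w0 has no successor.

F2, F3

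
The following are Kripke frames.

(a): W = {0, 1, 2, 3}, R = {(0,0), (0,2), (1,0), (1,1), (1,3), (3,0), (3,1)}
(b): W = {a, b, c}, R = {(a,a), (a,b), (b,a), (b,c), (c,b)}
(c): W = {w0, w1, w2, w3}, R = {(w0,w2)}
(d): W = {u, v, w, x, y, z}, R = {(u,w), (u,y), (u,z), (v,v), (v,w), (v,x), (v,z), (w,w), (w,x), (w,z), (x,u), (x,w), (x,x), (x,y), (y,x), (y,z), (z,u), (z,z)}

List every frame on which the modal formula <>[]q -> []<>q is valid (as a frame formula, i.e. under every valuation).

(b), (d)

This is the axiom for convergence; its first-order frame correspondent is forall x forall y forall z (Rxy & Rxz -> exists w (Ryw & Rzw)).
(a): fails — R00 and R02 but 0 and 2 have no common successor.
(b): satisfies the condition.
(c): fails — Rw0w2 and Rw0w2 but w2 and w2 have no common successor.
(d): satisfies the condition.
Valid on: (b), (d).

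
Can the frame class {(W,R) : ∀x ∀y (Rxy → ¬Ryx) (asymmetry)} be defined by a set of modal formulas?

No

Any modally definable frame class is closed under surjective bounded morphisms.
The 5-cycle (worlds w0,w1,w2,w3,w4 with w0→w1→w2→w3→w4→w0) is asymmetric. Mapping every world to a single reflexive point • is a surjective bounded morphism, and the reflexive point is not asymmetric (R•• but asymmetry requires ¬R••).
So the class is not modally definable.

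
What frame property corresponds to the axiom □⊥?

emptiness of R

This is the Ver axiom.
Its frame correspondent is emptiness of R — ∀x ∀y ¬Rxy.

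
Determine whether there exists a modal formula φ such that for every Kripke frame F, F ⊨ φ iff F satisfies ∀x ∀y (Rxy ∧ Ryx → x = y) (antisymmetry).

Modal frame validity is preserved under surjective bounded morphisms.
The 6-cycle (worlds s,t,u,v,w,x with s→t→u→v→w→x→s) is antisymmetric. Sending even-indexed worlds to • and odd-indexed worlds to ∘ is a surjective bounded morphism onto the two-world frame with •↔∘, which is not antisymmetric.
So no modal formula (or set of formulas) defines exactly the antisymmetric frames.

No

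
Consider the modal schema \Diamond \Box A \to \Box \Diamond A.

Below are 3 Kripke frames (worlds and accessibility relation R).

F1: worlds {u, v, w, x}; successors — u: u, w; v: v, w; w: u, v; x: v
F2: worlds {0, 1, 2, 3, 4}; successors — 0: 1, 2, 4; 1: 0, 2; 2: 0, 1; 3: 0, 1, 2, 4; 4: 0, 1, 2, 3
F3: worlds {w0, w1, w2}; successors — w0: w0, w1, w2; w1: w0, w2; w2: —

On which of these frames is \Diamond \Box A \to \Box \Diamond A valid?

The schema corresponds to convergence: \forall x \forall y \forall z (Rxy \wedge Rxz \to \exists w (Ryw \wedge Rzw)).
F1: ✓.
F2: ✓.
F3: fails — Rw0w1 and Rw0w2 but w1 and w2 have no common successor.

F1, F2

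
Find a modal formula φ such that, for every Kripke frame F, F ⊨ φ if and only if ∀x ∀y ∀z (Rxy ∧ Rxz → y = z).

The condition is partial functionality. The CD schema ◇q → □q defines it.
Suppose ◇q→□q is valid. Take Rxy, Rxz and set V(q)={y}. Then ◇q at x, so □q at x, so q at z, i.e. z=y.

◇q → □q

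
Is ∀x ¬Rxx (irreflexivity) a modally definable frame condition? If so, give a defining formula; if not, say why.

No — not modally definable

Any modally definable frame class is closed under surjective bounded morphisms.
The 3-cycle (worlds s,t,u with s→t→u→s) is irreflexive, and the map sending every world to a single reflexive point • is a surjective bounded morphism (forth: every edge maps to (•,•); back: every world has a successor). So any modal formula valid on the 3-cycle is also valid on the reflexive point, which is not irreflexive.
Hence irreflexivity is not modally definable.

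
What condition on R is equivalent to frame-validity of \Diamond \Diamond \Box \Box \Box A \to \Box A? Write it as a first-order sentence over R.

This is a Sahlqvist (Geach-type) schema ◇^2□^3A → □^1◇^0A.
Minimal-valuation argument: fix x; take any y with xR^2y and any z with xR^1z. Set V(A) to the set of worlds R-reachable from y in exactly 3 steps. Then □^3A holds at y, so the antecedent holds at x; validity forces ◇^0A at z, giving a w with zR^0w and yR^3w.
First-order correspondent: \forall x \forall y \forall z ((x R^2 y \wedge xRz) \to \exists w (y R^3 w \wedge z = w)).

\forall x \forall y \forall z ((x R^2 y \wedge xRz) \to \exists w (y R^3 w \wedge z = w))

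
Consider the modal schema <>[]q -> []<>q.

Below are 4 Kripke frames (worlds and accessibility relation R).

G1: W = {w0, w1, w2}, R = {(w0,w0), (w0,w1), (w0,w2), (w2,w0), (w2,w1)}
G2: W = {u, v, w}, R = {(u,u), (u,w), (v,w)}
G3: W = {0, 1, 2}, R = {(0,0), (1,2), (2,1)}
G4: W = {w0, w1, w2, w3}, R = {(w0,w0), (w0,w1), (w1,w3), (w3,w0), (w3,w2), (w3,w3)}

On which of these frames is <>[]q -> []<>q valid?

The schema corresponds to convergence: forall x forall y forall z (Rxy & Rxz -> exists w (Ryw & Rzw)).
G1: fails — Rw0w1 and Rw0w1 but w1 and w1 have no common successor.
G2: fails — Ruw and Ruw but w and w have no common successor.
G3: condition met.
G4: fails — Rw0w1 and Rw0w0 but w1 and w0 have no common successor.
Valid on: G3.

G3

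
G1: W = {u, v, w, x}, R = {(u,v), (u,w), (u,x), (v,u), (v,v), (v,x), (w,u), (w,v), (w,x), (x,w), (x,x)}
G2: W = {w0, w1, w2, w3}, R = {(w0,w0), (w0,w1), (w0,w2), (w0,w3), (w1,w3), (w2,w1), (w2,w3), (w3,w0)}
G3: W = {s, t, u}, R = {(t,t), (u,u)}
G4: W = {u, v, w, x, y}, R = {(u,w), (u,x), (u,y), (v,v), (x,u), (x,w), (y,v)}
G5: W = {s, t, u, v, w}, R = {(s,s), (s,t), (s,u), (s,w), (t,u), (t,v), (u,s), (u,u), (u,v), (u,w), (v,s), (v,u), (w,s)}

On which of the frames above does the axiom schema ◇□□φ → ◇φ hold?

The schema corresponds to a generalized confluence (Geach) condition: ∀x ∀y (xRy → ∃w (yR²w ∧ xRw)).
G1: satisfies the condition.
G2: fails — w2Rw1 but no w with w1R²w and w2Rw.
G3: satisfies the condition.
G4: fails — uRw but no t with wR²t and uRt.
G5: satisfies the condition.

G1, G3, G5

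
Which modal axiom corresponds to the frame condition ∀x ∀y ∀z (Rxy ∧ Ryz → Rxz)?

A defining formula is □ψ → □□ψ (the 4 axiom).

□ψ → □□ψ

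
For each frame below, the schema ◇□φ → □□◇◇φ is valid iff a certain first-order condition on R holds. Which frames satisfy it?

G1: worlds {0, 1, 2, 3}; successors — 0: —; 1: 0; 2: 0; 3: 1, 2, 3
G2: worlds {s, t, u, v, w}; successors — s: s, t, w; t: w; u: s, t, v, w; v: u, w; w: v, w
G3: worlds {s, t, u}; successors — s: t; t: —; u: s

Frame correspondent (Sahlqvist): ∀x ∀y ∀z ((xRy ∧ xR²z) → ∃w (yRw ∧ zR²w)) — i.e. a generalized confluence (Geach) condition.
G1: fails — 3R1, 3R²0 but no w with 1Rw and 0R²w.
G2: holds.
G3: fails — uRs, uR²t but no w with sRw and tR²w.

G2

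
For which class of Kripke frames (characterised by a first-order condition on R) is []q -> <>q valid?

Seriality

Suppose □q→◇q is valid. At any x set V(q)=W. Then □q at x, so ◇q at x, so x has a successor.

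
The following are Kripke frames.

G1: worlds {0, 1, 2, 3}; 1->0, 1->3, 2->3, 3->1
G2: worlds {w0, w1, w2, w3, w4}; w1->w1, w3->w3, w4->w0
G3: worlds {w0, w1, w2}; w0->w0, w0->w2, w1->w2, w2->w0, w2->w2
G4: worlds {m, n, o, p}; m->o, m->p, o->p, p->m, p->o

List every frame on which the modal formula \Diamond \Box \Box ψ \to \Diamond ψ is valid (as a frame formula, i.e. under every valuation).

G3, G4

The schema corresponds to a generalized confluence (Geach) condition: \forall x \forall y (xRy \to \exists w (y R^2 w \wedge xRw)).
G1: fails — 1R0 but no w with 0R²w and 1Rw.
G2: fails — w4Rw0 but no w with w0R²w and w4Rw.
G3: holds.
G4: holds.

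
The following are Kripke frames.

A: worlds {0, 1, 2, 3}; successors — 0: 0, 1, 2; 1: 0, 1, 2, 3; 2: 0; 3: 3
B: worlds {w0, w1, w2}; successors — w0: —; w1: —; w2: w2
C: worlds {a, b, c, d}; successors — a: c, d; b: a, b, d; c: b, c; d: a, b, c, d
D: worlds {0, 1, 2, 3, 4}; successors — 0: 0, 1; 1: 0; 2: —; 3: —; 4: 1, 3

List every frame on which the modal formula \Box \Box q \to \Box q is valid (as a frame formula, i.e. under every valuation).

A, B, C

This is the axiom for density; its first-order frame correspondent is \forall x \forall y (Rxy \to \exists z (Rxz \wedge Rzy)).
A: ✓.
B: ✓.
C: ✓.
D: fails — R43 but no z with R4z and Rz3.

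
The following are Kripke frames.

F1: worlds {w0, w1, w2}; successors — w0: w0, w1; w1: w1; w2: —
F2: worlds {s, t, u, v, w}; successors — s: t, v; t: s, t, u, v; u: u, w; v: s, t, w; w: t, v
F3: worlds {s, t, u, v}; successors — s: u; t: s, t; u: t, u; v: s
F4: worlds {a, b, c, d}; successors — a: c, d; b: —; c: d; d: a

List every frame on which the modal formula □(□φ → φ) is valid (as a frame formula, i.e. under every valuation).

F1

This is the axiom for shift-reflexivity; its first-order frame correspondent is ∀x ∀y (Rxy → Ryy).
F1: holds.
F2: fails — Rtv but not Rvv.
F3: fails — Rts but not Rss.
F4: fails — Rac but not Rcc.
Valid on: F1.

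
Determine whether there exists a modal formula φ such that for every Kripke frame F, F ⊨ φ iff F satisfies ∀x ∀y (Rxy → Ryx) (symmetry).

Yes — defined by q → □◇q

The condition is symmetry. A defining modal formula is q → □◇q.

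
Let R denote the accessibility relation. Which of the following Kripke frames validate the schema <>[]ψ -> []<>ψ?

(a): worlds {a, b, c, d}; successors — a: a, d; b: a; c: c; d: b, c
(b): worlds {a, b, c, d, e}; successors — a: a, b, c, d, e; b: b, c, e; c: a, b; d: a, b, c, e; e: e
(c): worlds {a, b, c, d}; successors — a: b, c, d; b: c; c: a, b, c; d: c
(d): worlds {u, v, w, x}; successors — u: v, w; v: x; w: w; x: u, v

(c)

The schema corresponds to convergence: forall x forall y forall z (Rxy & Rxz -> exists w (Ryw & Rzw)).
(a): fails — Raa and Rad but a and d have no common successor.
(b): fails — Rae and Rac but e and c have no common successor.
(c): holds.
(d): fails — Ruv and Ruw but v and w have no common successor.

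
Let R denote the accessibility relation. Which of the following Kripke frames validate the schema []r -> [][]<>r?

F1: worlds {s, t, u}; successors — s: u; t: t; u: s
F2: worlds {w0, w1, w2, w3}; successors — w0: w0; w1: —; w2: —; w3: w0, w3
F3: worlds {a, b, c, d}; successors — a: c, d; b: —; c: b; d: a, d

F1, F2

Frame correspondent (Sahlqvist): forall x forall z (x R^2 z -> exists w (xRw & zRw)) — i.e. a generalized confluence (Geach) condition.
F1: holds.
F2: holds.
F3: fails — aR²b but no w with aRw and bRw.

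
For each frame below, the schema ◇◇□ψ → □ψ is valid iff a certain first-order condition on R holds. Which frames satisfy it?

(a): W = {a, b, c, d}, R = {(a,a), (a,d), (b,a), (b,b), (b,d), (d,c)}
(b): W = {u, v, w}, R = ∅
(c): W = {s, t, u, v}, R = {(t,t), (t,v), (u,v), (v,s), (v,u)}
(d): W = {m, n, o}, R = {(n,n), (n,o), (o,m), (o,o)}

(b)

The schema corresponds to a generalized confluence (Geach) condition: ∀x ∀y ∀z ((xR²y ∧ xRz) → ∃w (yRw ∧ z = w)).
(a): fails — aR²c, aRa but no w with cRw and a=w.
(b): holds.
(c): fails — tR²s, tRt but no w with sRw and t=w.
(d): fails — nR²m, nRn but no w with mRw and n=w.
Valid on: (b).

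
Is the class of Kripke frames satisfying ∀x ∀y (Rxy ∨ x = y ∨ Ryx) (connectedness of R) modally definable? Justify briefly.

No

Modal frame validity is preserved under disjoint unions.
Take 4 disjoint single-world reflexive frames: each is trivially connected, but their disjoint union has 4 worlds with no edge between distinct components, so it is not connected.
Hence connectedness of R is not modally definable.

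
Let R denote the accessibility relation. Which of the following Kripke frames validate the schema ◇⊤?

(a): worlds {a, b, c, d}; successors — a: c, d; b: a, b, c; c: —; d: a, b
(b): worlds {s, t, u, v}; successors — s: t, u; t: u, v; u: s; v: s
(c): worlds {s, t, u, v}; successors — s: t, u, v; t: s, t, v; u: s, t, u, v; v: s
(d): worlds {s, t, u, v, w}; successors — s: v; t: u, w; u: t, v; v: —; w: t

(b), (c)

This is the axiom for seriality; its first-order frame correspondent is ∀x ∃y Rxy.
(a): fails — world c has no successor.
(b): satisfies the condition.
(c): satisfies the condition.
(d): fails — world v has no successor.
Valid on: (b), (c).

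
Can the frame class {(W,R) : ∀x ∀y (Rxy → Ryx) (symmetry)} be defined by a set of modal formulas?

The condition is symmetry. A defining modal formula is r → □◇r.
Suppose r→□◇r is valid. Take Rxy and set V(r)={x}. Then r at x, so □◇r at x, so ◇r at y, so some z with Ryz has r; z=x, i.e. Ryx.

Yes — defined by r → □◇r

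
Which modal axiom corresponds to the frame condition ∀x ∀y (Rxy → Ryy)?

□(□p → p)

A defining formula is □(□p → p) (the T□ axiom).
Suppose □(□p→p) is valid. Take Rxy and set V(p)={w : Ryw}. Then at y, □p holds; since □(□p→p) at x, □p→p at y, so p at y, i.e. Ryy.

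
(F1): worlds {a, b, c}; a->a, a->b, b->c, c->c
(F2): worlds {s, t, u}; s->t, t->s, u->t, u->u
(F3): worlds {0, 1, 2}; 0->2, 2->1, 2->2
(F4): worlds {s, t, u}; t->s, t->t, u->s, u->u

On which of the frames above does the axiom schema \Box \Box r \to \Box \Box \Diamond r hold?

This is the axiom for a generalized confluence (Geach) condition; its first-order frame correspondent is \forall x \forall z (x R^2 z \to \exists w (x R^2 w \wedge zRw)).
(F1): holds.
(F2): fails — sR²s but no w with sR²w and sRw.
(F3): fails — 0R²1 but no w with 0R²w and 1Rw.
(F4): fails — tR²s but no w with tR²w and sRw.
Valid on: (F1).

(F1)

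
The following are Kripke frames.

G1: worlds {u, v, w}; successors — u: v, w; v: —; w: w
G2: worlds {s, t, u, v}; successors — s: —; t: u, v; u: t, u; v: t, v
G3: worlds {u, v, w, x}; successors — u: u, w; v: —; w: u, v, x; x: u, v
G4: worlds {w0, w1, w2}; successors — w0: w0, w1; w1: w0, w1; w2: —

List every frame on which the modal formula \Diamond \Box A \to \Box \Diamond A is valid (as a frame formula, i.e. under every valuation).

Frame correspondent (Sahlqvist): \forall x \forall y \forall z (Rxy \wedge Rxz \to \exists w (Ryw \wedge Rzw)) — i.e. convergence.
G1: fails — Ruv and Ruv but v and v have no common successor.
G2: holds.
G3: fails — Rwu and Rwv but u and v have no common successor.
G4: holds.

G2, G4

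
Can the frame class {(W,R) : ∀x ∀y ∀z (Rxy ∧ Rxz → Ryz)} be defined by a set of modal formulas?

The condition is the Euclidean property. A defining modal formula is ◇p → □◇p.
Suppose ◇p→□◇p is valid. Take Rxy, Rxz and set V(p)={y}. Then ◇p at x, so □◇p at x, so ◇p at z, so some w with Rzw has p; w=y, i.e. Rzy. By symmetry of the argument, Ryz.

Definable; ◇p → □◇p defines it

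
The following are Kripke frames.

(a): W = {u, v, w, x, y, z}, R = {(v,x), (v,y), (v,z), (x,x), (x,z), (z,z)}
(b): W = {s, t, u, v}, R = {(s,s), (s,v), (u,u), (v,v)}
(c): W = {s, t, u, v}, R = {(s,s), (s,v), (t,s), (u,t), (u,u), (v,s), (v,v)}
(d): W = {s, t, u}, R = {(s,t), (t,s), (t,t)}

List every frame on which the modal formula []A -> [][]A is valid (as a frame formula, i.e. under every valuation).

(a), (b)

The schema corresponds to transitivity: forall x forall y forall z (Rxy & Ryz -> Rxz).
(a): condition met.
(b): condition met.
(c): fails — Rut and Rts but not Rus.
(d): fails — Rst and Rts but not Rss.
Valid on: (a), (b).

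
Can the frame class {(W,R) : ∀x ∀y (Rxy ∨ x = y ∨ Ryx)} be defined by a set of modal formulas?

No — not modally definable

Modal frame validity is preserved under disjoint unions.
Take 2 disjoint single-world reflexive frames: each is trivially connected, but their disjoint union has 2 worlds with no edge between distinct components, so it is not connected.
So the class is not modally definable.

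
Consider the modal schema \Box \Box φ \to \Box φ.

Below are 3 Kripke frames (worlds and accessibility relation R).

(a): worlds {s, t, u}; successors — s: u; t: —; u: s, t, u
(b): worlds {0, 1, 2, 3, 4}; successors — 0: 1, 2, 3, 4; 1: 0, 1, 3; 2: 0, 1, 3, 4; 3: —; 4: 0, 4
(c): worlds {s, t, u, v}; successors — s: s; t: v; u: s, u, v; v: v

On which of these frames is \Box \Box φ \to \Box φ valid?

Frame correspondent (Sahlqvist): \forall x \forall y (Rxy \to \exists z (Rxz \wedge Rzy)) — i.e. density.
(a): condition met.
(b): fails — R02 but no z with R0z and Rz2.
(c): condition met.

(a), (c)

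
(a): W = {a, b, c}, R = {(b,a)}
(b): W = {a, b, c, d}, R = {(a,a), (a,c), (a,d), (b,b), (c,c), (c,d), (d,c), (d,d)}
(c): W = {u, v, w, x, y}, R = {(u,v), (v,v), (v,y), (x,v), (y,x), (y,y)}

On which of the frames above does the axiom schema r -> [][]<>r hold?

(a)

The schema corresponds to a generalized confluence (Geach) condition: forall x forall z (x R^2 z -> exists w (x = w & zRw)).
(a): satisfies the condition.
(b): fails — aR²c but no w with a=w and cRw.
(c): fails — uR²v but no t with u=t and vRt.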